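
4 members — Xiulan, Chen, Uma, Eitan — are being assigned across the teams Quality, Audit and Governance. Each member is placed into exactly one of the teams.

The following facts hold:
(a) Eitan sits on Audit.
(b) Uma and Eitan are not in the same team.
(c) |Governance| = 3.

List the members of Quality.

From (a): Eitan ∈ Audit.
(b): Uma ∉ Audit.
(c): only 3 candidates remain for Governance, so all are in.

Quality = {}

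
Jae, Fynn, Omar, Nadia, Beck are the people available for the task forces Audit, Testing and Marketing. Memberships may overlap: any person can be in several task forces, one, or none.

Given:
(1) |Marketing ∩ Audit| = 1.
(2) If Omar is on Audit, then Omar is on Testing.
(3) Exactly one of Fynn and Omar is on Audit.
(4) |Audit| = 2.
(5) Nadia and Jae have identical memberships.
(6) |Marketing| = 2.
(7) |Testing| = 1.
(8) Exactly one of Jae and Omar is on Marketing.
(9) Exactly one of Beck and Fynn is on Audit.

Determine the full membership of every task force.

Audit = {Beck, Omar}; Testing = {Omar}; Marketing = {Fynn, Omar}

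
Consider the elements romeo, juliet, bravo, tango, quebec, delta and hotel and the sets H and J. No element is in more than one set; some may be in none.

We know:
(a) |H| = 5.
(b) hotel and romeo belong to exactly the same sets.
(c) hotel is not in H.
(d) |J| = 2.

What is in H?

H = {bravo, delta, juliet, quebec, tango}

From (c): hotel ∉ H.
(b): romeo matches hotel: romeo ∉ H.
(a): only 5 candidates remain for H, so all are in.
(d): only 2 candidates remain for J, so all are in.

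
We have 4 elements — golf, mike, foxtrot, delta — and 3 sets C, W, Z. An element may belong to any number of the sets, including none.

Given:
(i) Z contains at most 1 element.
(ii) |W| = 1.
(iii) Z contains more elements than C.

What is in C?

C = {}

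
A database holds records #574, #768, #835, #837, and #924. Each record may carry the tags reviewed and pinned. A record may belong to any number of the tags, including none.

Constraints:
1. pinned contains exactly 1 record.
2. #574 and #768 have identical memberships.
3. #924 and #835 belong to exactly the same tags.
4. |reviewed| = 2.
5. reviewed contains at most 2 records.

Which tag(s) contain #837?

#837: pinned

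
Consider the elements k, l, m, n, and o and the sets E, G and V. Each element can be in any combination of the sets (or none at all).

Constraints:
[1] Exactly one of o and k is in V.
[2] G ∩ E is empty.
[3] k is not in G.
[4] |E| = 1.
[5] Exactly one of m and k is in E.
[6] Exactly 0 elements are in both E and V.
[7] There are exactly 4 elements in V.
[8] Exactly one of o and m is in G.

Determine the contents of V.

V = {l, m, n, o}

From (3): k ∉ G.
Suppose k ∈ V: no assignment then satisfies all the clues, so k ∉ V.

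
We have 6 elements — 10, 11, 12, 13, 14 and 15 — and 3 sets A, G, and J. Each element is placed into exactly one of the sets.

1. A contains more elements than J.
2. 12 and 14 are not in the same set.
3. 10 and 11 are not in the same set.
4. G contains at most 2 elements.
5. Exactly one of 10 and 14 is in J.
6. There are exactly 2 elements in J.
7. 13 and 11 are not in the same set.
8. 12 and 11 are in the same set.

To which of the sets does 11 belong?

11: A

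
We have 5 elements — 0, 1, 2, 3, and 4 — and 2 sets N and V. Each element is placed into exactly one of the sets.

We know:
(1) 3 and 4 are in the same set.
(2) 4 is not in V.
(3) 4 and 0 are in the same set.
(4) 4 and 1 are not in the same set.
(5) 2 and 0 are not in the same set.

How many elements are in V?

2

From (2): 4 ∉ V.
(1): 3 matches 4: 3 ∉ V.
(3): 0 matches 4: 0 ∉ V.
Only one set left: 0 ∈ N.
Only one set left: 3 ∈ N.
Only one set left: 4 ∈ N.
(4): 1 ∉ N.
(5): 2 ∉ N.
Only one set left: 1 ∈ V.
Only one set left: 2 ∈ V.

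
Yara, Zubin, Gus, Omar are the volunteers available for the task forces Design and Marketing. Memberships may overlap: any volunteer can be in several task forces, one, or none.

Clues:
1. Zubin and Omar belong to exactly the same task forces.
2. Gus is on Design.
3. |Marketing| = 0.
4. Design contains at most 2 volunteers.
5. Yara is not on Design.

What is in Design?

Design = {Gus}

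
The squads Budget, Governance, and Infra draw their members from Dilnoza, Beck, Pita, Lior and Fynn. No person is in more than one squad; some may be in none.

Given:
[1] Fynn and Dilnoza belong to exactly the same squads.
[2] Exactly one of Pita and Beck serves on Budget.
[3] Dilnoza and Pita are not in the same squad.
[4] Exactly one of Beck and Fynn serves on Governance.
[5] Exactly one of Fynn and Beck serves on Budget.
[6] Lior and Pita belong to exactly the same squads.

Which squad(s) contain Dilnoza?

Dilnoza: Governance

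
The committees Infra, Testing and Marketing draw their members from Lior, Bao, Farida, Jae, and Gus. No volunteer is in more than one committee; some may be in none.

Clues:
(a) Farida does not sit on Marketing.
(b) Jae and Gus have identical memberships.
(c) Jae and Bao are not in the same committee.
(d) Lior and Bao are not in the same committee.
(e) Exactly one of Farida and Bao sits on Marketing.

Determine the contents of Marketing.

Marketing = {Bao}

From (a): Farida ∉ Marketing.
(e) (exactly one): Bao ∈ Marketing.
(c): Jae ∉ Marketing.
(d): Lior ∉ Marketing.
(b): Gus matches Jae: Gus ∉ Marketing.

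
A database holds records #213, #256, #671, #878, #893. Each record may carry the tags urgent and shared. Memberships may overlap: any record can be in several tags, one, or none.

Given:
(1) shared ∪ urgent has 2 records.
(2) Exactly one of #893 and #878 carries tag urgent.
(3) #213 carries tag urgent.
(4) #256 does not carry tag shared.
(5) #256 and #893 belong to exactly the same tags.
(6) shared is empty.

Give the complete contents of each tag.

urgent = {#213, #878}; shared = {}

From (3): #213 ∈ urgent.
From (4): #256 ∉ shared.
(5): #893 matches #256: #893 ∉ shared.
(6): shared already has 0, so the rest are out.
Suppose #256 ∈ urgent: no assignment then satisfies all the clues, so #256 ∉ urgent.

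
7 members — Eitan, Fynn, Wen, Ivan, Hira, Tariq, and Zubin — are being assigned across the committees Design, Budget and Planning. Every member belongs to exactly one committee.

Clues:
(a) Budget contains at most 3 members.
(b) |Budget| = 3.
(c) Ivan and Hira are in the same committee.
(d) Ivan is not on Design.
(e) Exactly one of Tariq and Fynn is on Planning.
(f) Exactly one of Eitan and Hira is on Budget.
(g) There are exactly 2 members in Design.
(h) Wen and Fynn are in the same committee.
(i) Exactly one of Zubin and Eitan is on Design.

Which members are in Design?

Design = {Eitan, Tariq}

From (d): Ivan ∉ Design.
(c): Hira matches Ivan: Hira ∉ Design.
Suppose Eitan ∉ Design: no assignment then satisfies all the clues, so Eitan ∈ Design.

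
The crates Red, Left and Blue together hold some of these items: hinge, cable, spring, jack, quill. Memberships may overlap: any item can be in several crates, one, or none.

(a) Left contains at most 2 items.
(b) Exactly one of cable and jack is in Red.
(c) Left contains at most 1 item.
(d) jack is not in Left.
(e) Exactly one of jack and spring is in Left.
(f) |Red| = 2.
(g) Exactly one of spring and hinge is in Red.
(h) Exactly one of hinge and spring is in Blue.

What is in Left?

Left = {spring}

From (d): jack ∉ Left.
(e) (exactly one): spring ∈ Left.
(c): Left already has 1, so the rest are out.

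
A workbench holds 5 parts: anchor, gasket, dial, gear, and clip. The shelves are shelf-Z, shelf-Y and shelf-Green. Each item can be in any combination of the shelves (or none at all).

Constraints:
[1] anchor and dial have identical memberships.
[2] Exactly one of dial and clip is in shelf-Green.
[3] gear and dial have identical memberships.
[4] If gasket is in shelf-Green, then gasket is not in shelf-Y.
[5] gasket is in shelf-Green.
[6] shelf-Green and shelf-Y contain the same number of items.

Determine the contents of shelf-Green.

shelf-Green = {anchor, dial, gasket, gear}

From (5): gasket ∈ shelf-Green.
(4): gasket ∉ shelf-Y.
Suppose anchor ∉ shelf-Green: no assignment then satisfies all the clues, so anchor ∈ shelf-Green.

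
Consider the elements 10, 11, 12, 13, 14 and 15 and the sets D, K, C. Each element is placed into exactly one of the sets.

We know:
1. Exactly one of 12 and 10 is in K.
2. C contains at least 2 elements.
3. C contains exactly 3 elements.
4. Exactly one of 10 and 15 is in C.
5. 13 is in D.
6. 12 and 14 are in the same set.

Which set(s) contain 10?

10: K

From (5): 13 ∈ D.
Suppose 10 ∈ D: no assignment then satisfies all the clues, so 10 ∉ D.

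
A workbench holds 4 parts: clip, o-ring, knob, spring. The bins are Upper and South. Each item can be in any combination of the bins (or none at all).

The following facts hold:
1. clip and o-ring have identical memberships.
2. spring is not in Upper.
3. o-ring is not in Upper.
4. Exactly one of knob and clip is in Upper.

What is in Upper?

From (2): spring ∉ Upper.
From (3): o-ring ∉ Upper.
(1): clip matches o-ring: clip ∉ Upper.
(4) (exactly one): knob ∈ Upper.

Upper = {knob}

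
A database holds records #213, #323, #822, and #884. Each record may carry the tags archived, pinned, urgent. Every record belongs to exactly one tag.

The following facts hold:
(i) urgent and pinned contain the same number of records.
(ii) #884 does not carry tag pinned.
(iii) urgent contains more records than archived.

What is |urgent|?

2

From (ii): #884 ∉ pinned.
Suppose #213 ∈ archived: no assignment then satisfies all the clues, so #213 ∉ archived.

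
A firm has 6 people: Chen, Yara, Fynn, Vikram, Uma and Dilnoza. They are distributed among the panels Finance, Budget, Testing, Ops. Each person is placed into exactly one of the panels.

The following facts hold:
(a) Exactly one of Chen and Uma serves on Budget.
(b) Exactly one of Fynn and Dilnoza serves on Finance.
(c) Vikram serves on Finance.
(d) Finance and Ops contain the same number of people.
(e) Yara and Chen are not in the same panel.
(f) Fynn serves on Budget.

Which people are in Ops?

Ops = {Uma, Yara}

From (c): Vikram ∈ Finance.
From (f): Fynn ∈ Budget.
(b) (exactly one): Dilnoza ∈ Finance.
Suppose Chen ∈ Ops: no assignment then satisfies all the clues, so Chen ∉ Ops.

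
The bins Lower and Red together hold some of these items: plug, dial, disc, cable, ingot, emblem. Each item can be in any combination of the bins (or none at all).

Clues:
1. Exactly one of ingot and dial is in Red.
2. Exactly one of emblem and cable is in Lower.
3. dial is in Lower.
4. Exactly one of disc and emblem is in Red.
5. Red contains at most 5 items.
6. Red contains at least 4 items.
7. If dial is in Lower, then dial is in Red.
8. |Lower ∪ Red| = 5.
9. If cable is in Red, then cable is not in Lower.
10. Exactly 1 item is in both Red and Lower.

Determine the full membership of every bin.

Lower = {dial, emblem}; Red = {cable, dial, disc, plug}

From (3): dial ∈ Lower.
(7): dial ∈ Red.
(1) (exactly one): ingot ∉ Red.
Suppose plug ∈ Lower: no assignment then satisfies all the clues, so plug ∉ Lower.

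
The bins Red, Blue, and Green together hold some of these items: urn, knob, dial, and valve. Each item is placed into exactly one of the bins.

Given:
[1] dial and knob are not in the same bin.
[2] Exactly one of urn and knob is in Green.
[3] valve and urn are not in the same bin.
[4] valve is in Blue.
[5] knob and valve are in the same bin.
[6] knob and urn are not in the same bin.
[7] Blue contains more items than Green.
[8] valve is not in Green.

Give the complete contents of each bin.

Red = {dial}; Blue = {knob, valve}; Green = {urn}

From (4): valve ∈ Blue.
(3): urn ∉ Blue.
(5): knob matches valve: knob ∉ Red.
(5): knob matches valve: knob ∈ Blue.
(1): dial ∉ Blue.
(2) (exactly one): urn ∈ Green.
Suppose dial ∉ Red: no assignment then satisfies all the clues, so dial ∈ Red.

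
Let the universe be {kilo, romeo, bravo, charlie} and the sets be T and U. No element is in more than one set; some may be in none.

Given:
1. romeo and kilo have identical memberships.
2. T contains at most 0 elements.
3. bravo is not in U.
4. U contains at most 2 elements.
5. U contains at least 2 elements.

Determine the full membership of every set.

T = {}; U = {kilo, romeo}

From (3): bravo ∉ U.
(2): T already has 0, so the rest are out.
Suppose kilo ∉ U: no assignment then satisfies all the clues, so kilo ∈ U.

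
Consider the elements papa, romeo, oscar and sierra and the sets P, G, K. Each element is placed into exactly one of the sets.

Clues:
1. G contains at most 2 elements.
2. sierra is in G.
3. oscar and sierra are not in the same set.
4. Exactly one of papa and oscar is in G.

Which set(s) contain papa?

papa: G

From (2): sierra ∈ G.
(3): oscar ∉ G.
(4) (exactly one): papa ∈ G.
(1): G already has 2, so the rest are out.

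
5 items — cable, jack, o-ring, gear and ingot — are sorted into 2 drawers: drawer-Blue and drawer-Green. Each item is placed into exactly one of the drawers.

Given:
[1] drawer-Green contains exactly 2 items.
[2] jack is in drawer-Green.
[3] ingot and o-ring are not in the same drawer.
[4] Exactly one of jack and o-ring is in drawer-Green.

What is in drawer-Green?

drawer-Green = {ingot, jack}

From (2): jack ∈ drawer-Green.
(4) (exactly one): o-ring ∉ drawer-Green.
Only one drawer left: o-ring ∈ drawer-Blue.
(3): ingot ∉ drawer-Blue.
Only one drawer left: ingot ∈ drawer-Green.
(1): drawer-Green already has 2, so the rest are out.
Only one drawer left: cable ∈ drawer-Blue.
Only one drawer left: gear ∈ drawer-Blue.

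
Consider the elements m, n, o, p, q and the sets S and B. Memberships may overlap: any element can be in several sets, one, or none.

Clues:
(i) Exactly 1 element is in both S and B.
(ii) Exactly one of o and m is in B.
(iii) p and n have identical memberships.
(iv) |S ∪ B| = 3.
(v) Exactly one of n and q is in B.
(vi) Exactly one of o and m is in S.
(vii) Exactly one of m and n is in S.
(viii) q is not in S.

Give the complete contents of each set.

S = {m}; B = {m, n, p}

From (viii): q ∉ S.
Suppose m ∉ S: no assignment then satisfies all the clues, so m ∈ S.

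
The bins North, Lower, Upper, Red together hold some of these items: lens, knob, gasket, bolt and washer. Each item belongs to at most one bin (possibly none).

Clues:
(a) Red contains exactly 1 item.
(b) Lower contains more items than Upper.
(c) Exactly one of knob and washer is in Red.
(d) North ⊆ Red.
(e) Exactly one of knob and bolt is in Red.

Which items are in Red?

Red = {knob}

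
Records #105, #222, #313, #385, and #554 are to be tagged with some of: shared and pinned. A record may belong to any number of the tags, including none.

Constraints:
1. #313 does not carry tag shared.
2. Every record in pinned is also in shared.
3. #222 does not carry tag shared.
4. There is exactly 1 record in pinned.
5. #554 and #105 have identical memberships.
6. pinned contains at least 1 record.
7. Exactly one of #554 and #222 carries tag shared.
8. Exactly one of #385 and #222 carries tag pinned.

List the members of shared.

shared = {#105, #385, #554}

From (1): #313 ∉ shared.
From (3): #222 ∉ shared.
(2) contrapositive: #222 ∉ pinned.
(2) contrapositive: #313 ∉ pinned.
(7) (exactly one): #554 ∈ shared.
(8) (exactly one): #385 ∈ pinned.
(2) with #385 ∈ pinned: #385 ∈ shared.
(4): pinned already has 1, so the rest are out.
(5): #105 matches #554: #105 ∈ shared.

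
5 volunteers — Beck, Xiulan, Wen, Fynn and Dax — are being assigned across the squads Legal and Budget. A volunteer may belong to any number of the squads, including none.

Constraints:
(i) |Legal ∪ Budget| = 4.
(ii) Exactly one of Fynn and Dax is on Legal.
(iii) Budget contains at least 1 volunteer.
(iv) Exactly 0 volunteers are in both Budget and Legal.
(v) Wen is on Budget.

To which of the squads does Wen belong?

From (v): Wen ∈ Budget.
Suppose Wen ∈ Legal: no assignment then satisfies all the clues, so Wen ∉ Legal.

Wen: Budget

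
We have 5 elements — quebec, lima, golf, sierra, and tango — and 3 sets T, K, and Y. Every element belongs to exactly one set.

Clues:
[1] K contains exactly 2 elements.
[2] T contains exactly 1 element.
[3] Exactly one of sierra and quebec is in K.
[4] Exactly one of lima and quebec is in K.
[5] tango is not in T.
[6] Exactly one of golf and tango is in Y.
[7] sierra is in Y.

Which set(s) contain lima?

From (5): tango ∉ T.
From (7): sierra ∈ Y.
(3) (exactly one): quebec ∈ K.
(4) (exactly one): lima ∉ K.
Suppose lima ∉ T: no assignment then satisfies all the clues, so lima ∈ T.

lima: T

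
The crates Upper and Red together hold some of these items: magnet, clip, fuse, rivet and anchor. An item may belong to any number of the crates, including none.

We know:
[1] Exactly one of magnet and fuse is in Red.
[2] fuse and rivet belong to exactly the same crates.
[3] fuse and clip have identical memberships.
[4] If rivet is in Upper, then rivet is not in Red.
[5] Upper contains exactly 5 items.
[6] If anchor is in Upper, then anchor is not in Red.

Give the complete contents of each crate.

Upper = {anchor, clip, fuse, magnet, rivet}; Red = {magnet}

(5): only 5 candidates remain for Upper, so all are in.
(6): anchor ∉ Red.
(4): rivet ∉ Red.
(2): fuse matches rivet: fuse ∉ Red.
(3): clip matches fuse: clip ∉ Red.
(1) (exactly one): magnet ∈ Red.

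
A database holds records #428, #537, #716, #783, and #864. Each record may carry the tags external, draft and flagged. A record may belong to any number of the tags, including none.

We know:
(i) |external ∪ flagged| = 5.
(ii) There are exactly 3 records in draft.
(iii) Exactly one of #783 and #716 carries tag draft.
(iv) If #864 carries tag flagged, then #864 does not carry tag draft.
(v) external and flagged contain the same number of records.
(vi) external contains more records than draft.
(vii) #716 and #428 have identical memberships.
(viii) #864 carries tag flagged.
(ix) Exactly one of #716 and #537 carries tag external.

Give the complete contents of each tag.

external = {#428, #716, #783, #864}; draft = {#428, #537, #716}; flagged = {#428, #537, #716, #864}

From (viii): #864 ∈ flagged.
(iv): #864 ∉ draft.
Suppose #428 ∉ external: no assignment then satisfies all the clues, so #428 ∈ external.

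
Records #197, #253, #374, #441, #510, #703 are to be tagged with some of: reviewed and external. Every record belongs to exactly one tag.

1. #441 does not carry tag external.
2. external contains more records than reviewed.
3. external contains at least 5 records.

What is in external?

From (1): #441 ∉ external.
(3): only 5 candidates remain for external, so all are in.
Only one tag left: #441 ∈ reviewed.

external = {#197, #253, #374, #510, #703}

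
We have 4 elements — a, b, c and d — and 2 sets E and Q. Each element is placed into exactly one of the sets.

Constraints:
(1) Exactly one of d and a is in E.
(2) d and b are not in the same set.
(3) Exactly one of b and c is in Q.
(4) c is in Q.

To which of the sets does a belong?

From (4): c ∈ Q.
(3) (exactly one): b ∉ Q.
Only one set left: b ∈ E.
(2): d ∉ E.
Only one set left: d ∈ Q.
(1) (exactly one): a ∈ E.

a: E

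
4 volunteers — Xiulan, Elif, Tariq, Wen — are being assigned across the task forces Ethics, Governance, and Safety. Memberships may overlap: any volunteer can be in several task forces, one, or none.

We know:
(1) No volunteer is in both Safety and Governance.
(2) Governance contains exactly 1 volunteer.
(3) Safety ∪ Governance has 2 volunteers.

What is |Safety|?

1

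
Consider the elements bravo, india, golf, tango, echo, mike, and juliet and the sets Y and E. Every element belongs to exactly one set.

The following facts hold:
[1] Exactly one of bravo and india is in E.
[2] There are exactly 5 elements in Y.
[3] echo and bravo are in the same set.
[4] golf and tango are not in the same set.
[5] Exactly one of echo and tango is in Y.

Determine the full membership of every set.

Y = {bravo, echo, golf, juliet, mike}; E = {india, tango}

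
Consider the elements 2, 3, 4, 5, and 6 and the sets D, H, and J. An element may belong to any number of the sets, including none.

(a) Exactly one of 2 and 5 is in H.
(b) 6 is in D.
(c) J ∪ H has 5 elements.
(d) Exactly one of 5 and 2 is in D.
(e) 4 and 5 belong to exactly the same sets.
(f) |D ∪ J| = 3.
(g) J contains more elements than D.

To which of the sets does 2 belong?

2: D, J

From (b): 6 ∈ D.
Suppose 2 ∉ D: no assignment then satisfies all the clues, so 2 ∈ D.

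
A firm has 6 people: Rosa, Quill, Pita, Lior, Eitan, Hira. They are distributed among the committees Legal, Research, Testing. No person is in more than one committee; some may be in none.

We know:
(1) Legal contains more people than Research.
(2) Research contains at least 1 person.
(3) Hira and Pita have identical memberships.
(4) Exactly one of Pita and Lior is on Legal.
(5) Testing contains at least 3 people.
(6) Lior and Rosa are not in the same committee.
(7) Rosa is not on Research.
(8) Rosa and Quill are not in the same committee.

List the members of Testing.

Testing = {Hira, Pita, Rosa}

From (7): Rosa ∉ Research.
Suppose Rosa ∉ Testing: no assignment then satisfies all the clues, so Rosa ∈ Testing.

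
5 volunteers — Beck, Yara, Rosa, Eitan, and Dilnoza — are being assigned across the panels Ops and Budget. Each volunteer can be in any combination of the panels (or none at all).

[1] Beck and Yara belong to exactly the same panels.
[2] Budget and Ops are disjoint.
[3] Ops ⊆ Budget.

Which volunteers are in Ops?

Ops = {}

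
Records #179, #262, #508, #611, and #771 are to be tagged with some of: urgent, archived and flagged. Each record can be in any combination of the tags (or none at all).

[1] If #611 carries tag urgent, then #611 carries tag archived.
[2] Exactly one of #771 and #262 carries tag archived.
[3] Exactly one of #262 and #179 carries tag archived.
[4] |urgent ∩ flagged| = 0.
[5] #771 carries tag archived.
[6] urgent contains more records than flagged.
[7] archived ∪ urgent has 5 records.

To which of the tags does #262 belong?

#262: urgent

From (5): #771 ∈ archived.
(2) (exactly one): #262 ∉ archived.
(3) (exactly one): #179 ∈ archived.
Suppose #262 ∉ urgent: no assignment then satisfies all the clues, so #262 ∈ urgent.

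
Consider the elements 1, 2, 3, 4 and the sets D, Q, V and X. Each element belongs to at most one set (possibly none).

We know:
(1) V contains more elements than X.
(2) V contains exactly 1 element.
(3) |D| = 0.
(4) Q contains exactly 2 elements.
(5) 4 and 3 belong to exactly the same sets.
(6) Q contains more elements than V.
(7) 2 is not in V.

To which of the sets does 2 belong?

2: none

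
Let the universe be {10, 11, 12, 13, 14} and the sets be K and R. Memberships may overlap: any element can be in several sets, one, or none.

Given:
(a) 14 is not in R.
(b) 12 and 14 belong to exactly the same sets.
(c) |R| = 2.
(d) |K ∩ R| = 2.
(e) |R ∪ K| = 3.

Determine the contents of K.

K = {10, 11, 13}

From (a): 14 ∉ R.
(b): 12 matches 14: 12 ∉ R.
Suppose 10 ∉ K: no assignment then satisfies all the clues, so 10 ∈ K.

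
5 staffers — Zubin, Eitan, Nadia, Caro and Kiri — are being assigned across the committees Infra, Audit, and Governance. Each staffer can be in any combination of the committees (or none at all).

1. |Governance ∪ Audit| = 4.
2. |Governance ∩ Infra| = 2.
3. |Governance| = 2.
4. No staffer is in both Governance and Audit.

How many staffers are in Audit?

2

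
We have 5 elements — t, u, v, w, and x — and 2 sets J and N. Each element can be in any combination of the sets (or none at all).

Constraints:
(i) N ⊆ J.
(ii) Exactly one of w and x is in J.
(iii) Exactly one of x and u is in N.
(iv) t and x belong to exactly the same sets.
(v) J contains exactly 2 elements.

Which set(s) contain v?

v: none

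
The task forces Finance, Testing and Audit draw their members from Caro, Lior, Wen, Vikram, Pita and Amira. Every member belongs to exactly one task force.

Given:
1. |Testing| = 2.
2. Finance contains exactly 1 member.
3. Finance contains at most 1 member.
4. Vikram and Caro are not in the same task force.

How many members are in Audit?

3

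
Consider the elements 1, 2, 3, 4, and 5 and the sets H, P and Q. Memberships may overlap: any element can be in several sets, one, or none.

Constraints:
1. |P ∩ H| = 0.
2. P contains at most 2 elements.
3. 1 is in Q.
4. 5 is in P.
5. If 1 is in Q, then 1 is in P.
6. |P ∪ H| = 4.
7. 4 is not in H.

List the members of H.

H = {2, 3}

From (3): 1 ∈ Q.
From (4): 5 ∈ P.
From (7): 4 ∉ H.
(5): 1 ∈ P.
(2): P already has 2, so the rest are out.
Suppose 1 ∈ H: no assignment then satisfies all the clues, so 1 ∉ H.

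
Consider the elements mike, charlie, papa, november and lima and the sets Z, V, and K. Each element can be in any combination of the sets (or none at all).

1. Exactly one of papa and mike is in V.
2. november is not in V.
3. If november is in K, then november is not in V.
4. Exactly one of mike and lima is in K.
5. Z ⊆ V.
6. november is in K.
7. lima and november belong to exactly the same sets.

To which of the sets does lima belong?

From (2): november ∉ V.
From (6): november ∈ K.
(5) contrapositive: november ∉ Z.
(7): lima matches november: lima ∉ Z.
(7): lima matches november: lima ∉ V.
(7): lima matches november: lima ∈ K.
(4) (exactly one): mike ∉ K.

lima: K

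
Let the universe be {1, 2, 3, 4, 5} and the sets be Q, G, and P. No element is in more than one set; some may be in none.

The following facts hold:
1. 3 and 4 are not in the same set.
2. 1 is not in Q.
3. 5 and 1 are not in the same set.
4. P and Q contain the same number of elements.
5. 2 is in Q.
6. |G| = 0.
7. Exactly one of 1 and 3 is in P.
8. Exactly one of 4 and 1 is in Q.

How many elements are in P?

From (2): 1 ∉ Q.
From (5): 2 ∈ Q.
(6): G already has 0, so the rest are out.
(8) (exactly one): 4 ∈ Q.
(1): 3 ∉ Q.
Suppose 1 ∈ P: no assignment then satisfies all the clues, so 1 ∉ P.

2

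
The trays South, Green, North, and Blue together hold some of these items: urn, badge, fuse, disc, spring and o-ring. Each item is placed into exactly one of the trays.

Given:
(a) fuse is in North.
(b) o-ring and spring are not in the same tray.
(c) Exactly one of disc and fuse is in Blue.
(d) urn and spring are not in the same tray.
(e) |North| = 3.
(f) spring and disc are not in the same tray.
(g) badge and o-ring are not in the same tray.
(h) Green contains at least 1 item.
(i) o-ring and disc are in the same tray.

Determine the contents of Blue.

From (a): fuse ∈ North.
(c) (exactly one): disc ∈ Blue.
(f): spring ∉ Blue.
(i): o-ring matches disc: o-ring ∉ South.
(i): o-ring matches disc: o-ring ∉ Green.
(i): o-ring matches disc: o-ring ∉ North.
(i): o-ring matches disc: o-ring ∈ Blue.
(g): badge ∉ Blue.
Suppose urn ∈ Blue: no assignment then satisfies all the clues, so urn ∉ Blue.

Blue = {disc, o-ring}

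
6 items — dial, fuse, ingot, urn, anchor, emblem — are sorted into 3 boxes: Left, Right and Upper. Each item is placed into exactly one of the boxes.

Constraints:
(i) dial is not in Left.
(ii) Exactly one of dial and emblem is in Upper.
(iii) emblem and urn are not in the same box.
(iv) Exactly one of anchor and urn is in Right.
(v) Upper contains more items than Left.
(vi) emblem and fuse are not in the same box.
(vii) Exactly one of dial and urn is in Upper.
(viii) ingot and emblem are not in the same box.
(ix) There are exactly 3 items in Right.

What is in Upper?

From (i): dial ∉ Left.
Suppose dial ∉ Upper: no assignment then satisfies all the clues, so dial ∈ Upper.

Upper = {anchor, dial}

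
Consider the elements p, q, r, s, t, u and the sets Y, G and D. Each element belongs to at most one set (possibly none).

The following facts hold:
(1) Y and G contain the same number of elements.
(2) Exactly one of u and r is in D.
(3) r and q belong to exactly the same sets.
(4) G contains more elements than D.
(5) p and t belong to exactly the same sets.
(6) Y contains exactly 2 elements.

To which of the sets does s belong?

s: none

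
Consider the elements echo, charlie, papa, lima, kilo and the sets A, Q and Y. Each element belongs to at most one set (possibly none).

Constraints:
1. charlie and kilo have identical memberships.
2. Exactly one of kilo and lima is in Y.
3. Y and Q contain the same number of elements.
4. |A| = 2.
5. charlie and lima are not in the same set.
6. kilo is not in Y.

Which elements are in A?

A = {charlie, kilo}

From (6): kilo ∉ Y.
(1): charlie matches kilo: charlie ∉ Y.
(2) (exactly one): lima ∈ Y.
Suppose echo ∈ A: no assignment then satisfies all the clues, so echo ∉ A.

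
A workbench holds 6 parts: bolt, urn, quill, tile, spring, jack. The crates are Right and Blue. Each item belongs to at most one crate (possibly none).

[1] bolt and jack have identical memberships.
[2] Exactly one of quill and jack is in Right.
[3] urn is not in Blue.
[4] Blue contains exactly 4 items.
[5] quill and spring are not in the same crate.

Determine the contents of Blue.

From (3): urn ∉ Blue.
Suppose bolt ∉ Blue: no assignment then satisfies all the clues, so bolt ∈ Blue.

Blue = {bolt, jack, spring, tile}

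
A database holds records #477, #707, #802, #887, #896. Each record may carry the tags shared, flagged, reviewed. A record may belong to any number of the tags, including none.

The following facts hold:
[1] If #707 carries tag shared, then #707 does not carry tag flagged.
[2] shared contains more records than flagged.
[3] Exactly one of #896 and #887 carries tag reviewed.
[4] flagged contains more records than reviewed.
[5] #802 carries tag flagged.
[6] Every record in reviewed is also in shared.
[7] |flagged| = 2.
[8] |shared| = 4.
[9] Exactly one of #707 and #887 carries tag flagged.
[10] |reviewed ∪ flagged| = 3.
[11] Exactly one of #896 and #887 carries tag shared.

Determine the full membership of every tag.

shared = {#477, #707, #802, #896}; flagged = {#802, #887}; reviewed = {#896}

From (5): #802 ∈ flagged.
Suppose #477 ∉ shared: no assignment then satisfies all the clues, so #477 ∈ shared.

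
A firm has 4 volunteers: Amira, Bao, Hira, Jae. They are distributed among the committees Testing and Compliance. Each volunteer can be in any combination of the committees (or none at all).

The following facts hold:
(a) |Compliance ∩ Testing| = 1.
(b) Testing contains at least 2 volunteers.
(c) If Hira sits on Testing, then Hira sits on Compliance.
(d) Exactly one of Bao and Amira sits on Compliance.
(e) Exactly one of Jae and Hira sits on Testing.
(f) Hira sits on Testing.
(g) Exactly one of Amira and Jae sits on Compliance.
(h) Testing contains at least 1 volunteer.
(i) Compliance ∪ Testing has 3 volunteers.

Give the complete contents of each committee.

Testing = {Bao, Hira}; Compliance = {Amira, Hira}

From (f): Hira ∈ Testing.
(c): Hira ∈ Compliance.
(e) (exactly one): Jae ∉ Testing.
Suppose Amira ∈ Testing: no assignment then satisfies all the clues, so Amira ∉ Testing.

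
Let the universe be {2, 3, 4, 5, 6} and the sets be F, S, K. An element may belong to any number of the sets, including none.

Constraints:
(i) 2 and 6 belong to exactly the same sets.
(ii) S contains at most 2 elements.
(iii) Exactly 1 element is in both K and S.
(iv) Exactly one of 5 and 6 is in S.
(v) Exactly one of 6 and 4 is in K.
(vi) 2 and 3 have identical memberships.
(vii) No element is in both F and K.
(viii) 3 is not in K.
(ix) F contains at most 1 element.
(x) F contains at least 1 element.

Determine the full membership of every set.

F = {5}; S = {4, 5}; K = {4}

From (viii): 3 ∉ K.
(vi): 2 matches 3: 2 ∉ K.
(i): 6 matches 2: 6 ∉ K.
(v) (exactly one): 4 ∈ K.
(vii) (disjoint): 4 ∉ F.
Suppose 2 ∈ F: no assignment then satisfies all the clues, so 2 ∉ F.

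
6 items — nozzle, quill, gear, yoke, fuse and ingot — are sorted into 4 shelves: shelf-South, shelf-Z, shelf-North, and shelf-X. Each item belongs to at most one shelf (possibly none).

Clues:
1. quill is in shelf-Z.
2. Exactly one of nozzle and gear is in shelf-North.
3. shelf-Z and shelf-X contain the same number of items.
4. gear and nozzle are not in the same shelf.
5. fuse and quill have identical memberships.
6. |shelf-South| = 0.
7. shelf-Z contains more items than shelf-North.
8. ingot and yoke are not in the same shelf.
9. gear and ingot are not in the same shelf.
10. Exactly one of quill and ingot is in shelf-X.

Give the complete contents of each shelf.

shelf-South = {}; shelf-Z = {fuse, quill}; shelf-North = {gear}; shelf-X = {ingot, nozzle}

From (1): quill ∈ shelf-Z.
(5): fuse matches quill: fuse ∉ shelf-South.
(5): fuse matches quill: fuse ∈ shelf-Z.
(6): shelf-South already has 0, so the rest are out.
(10) (exactly one): ingot ∈ shelf-X.
(8): yoke ∉ shelf-X.
(9): gear ∉ shelf-X.
Suppose nozzle ∈ shelf-Z: no assignment then satisfies all the clues, so nozzle ∉ shelf-Z.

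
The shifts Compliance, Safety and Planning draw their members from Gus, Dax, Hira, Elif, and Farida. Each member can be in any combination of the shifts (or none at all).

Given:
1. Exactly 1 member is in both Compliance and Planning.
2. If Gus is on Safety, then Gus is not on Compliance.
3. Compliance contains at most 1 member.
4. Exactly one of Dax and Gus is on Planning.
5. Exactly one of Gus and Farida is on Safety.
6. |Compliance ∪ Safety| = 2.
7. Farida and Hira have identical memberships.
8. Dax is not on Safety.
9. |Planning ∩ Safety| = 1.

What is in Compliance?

Compliance = {Elif}

From (8): Dax ∉ Safety.
Suppose Gus ∈ Compliance: no assignment then satisfies all the clues, so Gus ∉ Compliance.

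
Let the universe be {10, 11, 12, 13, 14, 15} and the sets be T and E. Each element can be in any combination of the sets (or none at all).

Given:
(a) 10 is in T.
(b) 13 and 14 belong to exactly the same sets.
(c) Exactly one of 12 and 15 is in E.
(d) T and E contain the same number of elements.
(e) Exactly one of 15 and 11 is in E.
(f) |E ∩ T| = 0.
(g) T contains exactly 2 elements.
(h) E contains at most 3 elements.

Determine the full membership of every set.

T = {10, 15}; E = {11, 12}

From (a): 10 ∈ T.
Suppose 10 ∈ E: no assignment then satisfies all the clues, so 10 ∉ E.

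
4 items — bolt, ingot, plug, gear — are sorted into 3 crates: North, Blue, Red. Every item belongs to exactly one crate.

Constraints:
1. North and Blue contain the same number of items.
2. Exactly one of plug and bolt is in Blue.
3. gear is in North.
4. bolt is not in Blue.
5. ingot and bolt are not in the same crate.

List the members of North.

North = {bolt, gear}

From (3): gear ∈ North.
From (4): bolt ∉ Blue.
(2) (exactly one): plug ∈ Blue.
Suppose bolt ∉ North: no assignment then satisfies all the clues, so bolt ∈ North.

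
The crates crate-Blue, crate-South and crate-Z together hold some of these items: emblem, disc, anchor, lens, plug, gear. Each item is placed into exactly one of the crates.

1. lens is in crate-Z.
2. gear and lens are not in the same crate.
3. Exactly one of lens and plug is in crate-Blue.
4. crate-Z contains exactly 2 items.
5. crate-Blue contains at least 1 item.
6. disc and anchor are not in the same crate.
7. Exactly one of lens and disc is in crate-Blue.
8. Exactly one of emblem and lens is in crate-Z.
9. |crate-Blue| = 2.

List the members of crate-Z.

crate-Z = {anchor, lens}

From (1): lens ∈ crate-Z.
(2): gear ∉ crate-Z.
(3) (exactly one): plug ∈ crate-Blue.
(7) (exactly one): disc ∈ crate-Blue.
(8) (exactly one): emblem ∉ crate-Z.
(9): crate-Blue already has 2, so the rest are out.
Only one crate left: emblem ∈ crate-South.
Only one crate left: gear ∈ crate-South.
(4): only 2 candidates remain for crate-Z, so all are in.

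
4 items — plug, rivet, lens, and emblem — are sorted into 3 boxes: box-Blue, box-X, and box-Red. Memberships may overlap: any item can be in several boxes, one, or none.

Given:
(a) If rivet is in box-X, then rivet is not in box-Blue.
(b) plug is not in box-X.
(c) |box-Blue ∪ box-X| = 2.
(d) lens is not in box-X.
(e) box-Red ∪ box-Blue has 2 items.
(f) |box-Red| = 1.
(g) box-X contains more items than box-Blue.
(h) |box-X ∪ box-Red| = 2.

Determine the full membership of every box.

box-Blue = {emblem}; box-X = {emblem, rivet}; box-Red = {rivet}

From (b): plug ∉ box-X.
From (d): lens ∉ box-X.
Suppose plug ∈ box-Blue: no assignment then satisfies all the clues, so plug ∉ box-Blue.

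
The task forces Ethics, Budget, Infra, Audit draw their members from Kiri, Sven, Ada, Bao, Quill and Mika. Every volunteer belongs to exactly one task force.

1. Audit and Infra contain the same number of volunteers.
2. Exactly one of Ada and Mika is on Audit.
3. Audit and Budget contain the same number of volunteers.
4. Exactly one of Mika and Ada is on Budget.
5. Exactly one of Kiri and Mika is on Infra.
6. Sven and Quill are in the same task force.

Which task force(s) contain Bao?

Bao: Ethics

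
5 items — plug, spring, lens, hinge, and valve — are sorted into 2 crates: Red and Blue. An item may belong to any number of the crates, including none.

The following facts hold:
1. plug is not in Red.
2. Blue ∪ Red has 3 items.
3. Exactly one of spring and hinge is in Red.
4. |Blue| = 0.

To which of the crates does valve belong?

From (1): plug ∉ Red.
(4): Blue already has 0, so the rest are out.
Suppose valve ∉ Red: no assignment then satisfies all the clues, so valve ∈ Red.

valve: Red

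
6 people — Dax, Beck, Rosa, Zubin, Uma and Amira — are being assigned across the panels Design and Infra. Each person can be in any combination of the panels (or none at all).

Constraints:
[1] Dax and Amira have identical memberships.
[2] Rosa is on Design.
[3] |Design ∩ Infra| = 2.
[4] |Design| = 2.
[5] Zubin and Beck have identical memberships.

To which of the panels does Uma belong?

Uma: Design, Infra

From (2): Rosa ∈ Design.
Suppose Uma ∉ Design: no assignment then satisfies all the clues, so Uma ∈ Design.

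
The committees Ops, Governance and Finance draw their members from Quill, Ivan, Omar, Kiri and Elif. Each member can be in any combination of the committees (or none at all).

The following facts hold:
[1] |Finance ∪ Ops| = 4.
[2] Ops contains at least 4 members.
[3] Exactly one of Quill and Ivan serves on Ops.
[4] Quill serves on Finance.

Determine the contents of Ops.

Ops = {Elif, Kiri, Omar, Quill}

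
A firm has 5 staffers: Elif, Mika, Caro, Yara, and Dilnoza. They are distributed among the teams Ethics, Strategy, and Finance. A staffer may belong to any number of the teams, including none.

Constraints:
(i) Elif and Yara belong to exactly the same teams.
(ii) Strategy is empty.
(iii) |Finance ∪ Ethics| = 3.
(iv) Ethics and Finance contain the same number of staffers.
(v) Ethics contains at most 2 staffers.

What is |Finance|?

2

(ii): Strategy already has 0, so the rest are out.
Suppose Elif ∈ Ethics: no assignment then satisfies all the clues, so Elif ∉ Ethics.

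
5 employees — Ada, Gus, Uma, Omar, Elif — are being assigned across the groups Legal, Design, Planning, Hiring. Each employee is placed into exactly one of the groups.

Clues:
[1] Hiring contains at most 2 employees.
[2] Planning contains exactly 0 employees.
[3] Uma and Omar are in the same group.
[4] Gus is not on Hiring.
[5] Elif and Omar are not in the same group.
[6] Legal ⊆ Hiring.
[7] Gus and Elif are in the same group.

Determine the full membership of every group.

Legal = {}; Design = {Ada, Elif, Gus}; Planning = {}; Hiring = {Omar, Uma}

From (4): Gus ∉ Hiring.
(2): Planning already has 0, so the rest are out.
(6) contrapositive: Gus ∉ Legal.
(7): Elif matches Gus: Elif ∉ Legal.
(7): Elif matches Gus: Elif ∉ Hiring.
Only one group left: Gus ∈ Design.
Only one group left: Elif ∈ Design.
(5): Omar ∉ Design.
(3): Uma matches Omar: Uma ∉ Design.
Suppose Ada ∈ Legal: no assignment then satisfies all the clues, so Ada ∉ Legal.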